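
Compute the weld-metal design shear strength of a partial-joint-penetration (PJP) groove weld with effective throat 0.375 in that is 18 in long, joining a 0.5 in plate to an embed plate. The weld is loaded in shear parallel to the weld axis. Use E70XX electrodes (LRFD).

φR_n ≈ 213 kip

E70XX → F_EXX = 70 ksi.
Effective throat (given) t_e = 0.375 in.
A_we = 0.375 × 18 = 6.75 in².
F_nw = 0.6 F_EXX = 42 ksi.
φR_n = 0.75 × 42 × 6.75 = 212.6 kip.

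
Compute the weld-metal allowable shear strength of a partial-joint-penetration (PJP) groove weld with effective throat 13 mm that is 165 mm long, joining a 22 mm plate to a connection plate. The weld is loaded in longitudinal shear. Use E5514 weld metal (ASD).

R_n/Ω ≈ 354 kN

E55XX → F_EXX = 550 MPa.
Effective throat (given) t_e = 13 mm.
A_we = 13 × 165 = 2145 mm².
F_nw = 0.6 F_EXX = 330 MPa.
R_n/Ω = (330 × 2145) / 2.0 × 10⁻³ = 353.9 kN.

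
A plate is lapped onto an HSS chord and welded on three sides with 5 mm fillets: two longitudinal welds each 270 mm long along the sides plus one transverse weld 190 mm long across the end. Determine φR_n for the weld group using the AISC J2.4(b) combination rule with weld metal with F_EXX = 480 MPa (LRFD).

φR_n ≈ 568 kN

t_e = 0.707 × 5 = 3.535 mm.
R_nwl = 0.6 × 480 × 3.535 × 540 × 10⁻³ = 549.8 kN (longitudinal, 2 welds).
R_nwt = 0.6 × 480 × 3.535 × 190 × 10⁻³ = 193.4 kN (transverse, base value).
(i) R_nwl + R_nwt = 743.2 kN; (ii) 0.85 R_nwl + 1.5 R_nwt = 757.5 kN.
R_n = max = 757.5 kN [governs: (ii)]; φR_n = 568.1 kN.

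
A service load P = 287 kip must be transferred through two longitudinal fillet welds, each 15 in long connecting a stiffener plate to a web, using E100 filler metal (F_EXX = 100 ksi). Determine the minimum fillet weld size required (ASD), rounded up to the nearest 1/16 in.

w = 1/2 in

Total weld length L = 30 in.
Required throat t_e = P × Ω / (0.6 F_EXX × L) = 287 × 2.0 / (0.6 × 100 × 30) = 0.3189 in.
Required leg w = t_e / 0.707 = 0.451 in → use 1/2 in.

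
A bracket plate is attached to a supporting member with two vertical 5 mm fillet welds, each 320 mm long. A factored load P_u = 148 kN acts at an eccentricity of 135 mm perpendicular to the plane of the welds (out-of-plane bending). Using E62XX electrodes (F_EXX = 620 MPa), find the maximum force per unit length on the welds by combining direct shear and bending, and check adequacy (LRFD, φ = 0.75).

L_w = 2 × 320 = 640 mm; section modulus (unit throat) S = 2 × L²/6 = 34130 mm².
Direct shear f_v = P/L_w = 148×10³/640 = 231.2 N/mm.
Moment M = P × e = 148×10³ × 135 = 19980000 N·mm; bending f_b = M/S = 585.4 N/mm.
f_max = √(f_v² + f_b²) = √(231.2² + 585.4²) = 629.4 N/mm.
φr_n = 0.75 × 0.6 × 620 × (0.707 × 5) = 986.3 N/mm → adequate.

f_max ≈ 629 N/mm; adequate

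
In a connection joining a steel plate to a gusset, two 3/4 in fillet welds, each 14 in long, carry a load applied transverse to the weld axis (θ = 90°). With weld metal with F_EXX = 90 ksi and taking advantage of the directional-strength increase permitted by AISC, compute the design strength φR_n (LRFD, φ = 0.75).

φR_n ≈ 902 kip

t_e = 0.707 × 0.75 = 0.5302 in; A_we = 0.5302 × 28 = 14.85 in².
Directional factor: 1.0 + 0.5 sin^1.5(90°) = 1.5.
F_nw = 0.6 × 90 × 1.5 = 81 ksi.
φR_n = 0.75 × 81 × 14.85 = 902 kip.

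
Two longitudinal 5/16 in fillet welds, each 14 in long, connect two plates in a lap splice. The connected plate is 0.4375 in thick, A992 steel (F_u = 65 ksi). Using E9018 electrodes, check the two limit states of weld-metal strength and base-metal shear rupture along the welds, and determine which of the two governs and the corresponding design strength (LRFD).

φR_n ≈ 251 kips (weld metal governs)

E90XX → F_EXX = 90 ksi.
t_e = 0.707 × 0.3125 = 0.2209 in; L = 28 in.
Weld metal: φR_n = 0.75 × 0.6 × 90 × 0.2209 × 28 = 250.5 kips.
Base metal (shear rupture): φR_n = 0.75 × 0.6 × 65 × 0.4375 × 28 = 358.3 kips.
Governing: weld metal.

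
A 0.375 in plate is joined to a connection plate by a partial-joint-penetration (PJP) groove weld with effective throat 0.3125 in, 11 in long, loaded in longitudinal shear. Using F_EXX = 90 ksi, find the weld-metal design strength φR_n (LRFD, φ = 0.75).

φR_n ≈ 139 kip

Effective throat (given) t_e = 0.3125 in.
A_we = 0.3125 × 11 = 3.438 in².
F_nw = 0.6 F_EXX = 54 ksi.
φR_n = 0.75 × 54 × 3.438 = 139.2 kip.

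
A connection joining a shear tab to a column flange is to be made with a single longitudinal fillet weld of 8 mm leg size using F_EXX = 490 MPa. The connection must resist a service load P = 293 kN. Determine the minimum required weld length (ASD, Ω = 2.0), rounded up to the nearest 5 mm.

L = 355 mm

Throat t_e = 0.707 × 8 = 5.656 mm.
r_n/Ω = (0.6 × 490 × 5.656) / 2.0 = 831.4 N/mm = 0.8314 kN/mm.
L_req = P / (r_n/Ω) = 293 / 0.8314 = 352.4 mm total.
Round up → use L = 355 mm.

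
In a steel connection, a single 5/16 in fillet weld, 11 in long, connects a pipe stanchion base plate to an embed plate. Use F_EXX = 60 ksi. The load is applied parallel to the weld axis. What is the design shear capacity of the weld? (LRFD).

Effective throat t_e = 0.707 × 0.3125 = 0.2209 in.
Total length L = 11 in; A_we = 0.2209 × 11 = 2.43 in².
F_nw = 0.6 F_EXX = 0.6 × 60 = 36 ksi.
φR_n = 0.75 × 36 × 2.43 = 65.62 kip.

φR_n ≈ 65.6 kip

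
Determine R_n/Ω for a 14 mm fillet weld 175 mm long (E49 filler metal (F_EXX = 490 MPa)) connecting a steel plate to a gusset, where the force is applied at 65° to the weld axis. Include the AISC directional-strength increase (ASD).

R_n/Ω ≈ 364 kN

t_e = 0.707 × 14 = 9.898 mm; A_we = 9.898 × 175 = 1732 mm².
Directional factor: 1.0 + 0.5 sin^1.5(65°) = 1.431.
F_nw = 0.6 × 490 × 1.431 = 420.8 MPa.
R_n/Ω = (420.8 × 1732) / 2.0 × 10⁻³ = 364.5 kN.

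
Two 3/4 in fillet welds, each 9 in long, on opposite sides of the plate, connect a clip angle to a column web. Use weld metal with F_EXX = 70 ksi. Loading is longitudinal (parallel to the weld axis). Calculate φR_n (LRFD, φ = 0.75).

Effective throat t_e = 0.707 × 0.75 = 0.5302 in.
Total length L = 18 in; A_we = 0.5302 × 18 = 9.544 in².
F_nw = 0.6 F_EXX = 0.6 × 70 = 42 ksi.
φR_n = 0.75 × 42 × 9.544 = 300.7 kip.

φR_n ≈ 301 kip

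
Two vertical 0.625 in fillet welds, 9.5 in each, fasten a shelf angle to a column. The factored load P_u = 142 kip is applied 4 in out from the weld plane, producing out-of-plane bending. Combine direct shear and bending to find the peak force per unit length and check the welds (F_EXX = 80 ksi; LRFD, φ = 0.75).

L_w = 2 × 9.5 = 19 in; section modulus (unit throat) S = 2 × L²/6 = 30.08 in².
Direct shear f_v = P/L_w = 142/19 = 7.474 kip/in.
Moment M = P × e = 142 × 4 = 568 kip·in; bending f_b = M/S = 18.88 kip/in.
f_max = √(f_v² + f_b²) = √(7.474² + 18.88²) = 20.31 kip/in.
φr_n = 0.75 × 0.6 × 80 × (0.707 × 0.625) = 15.91 kip/in → NOT adequate.

f_max ≈ 20.3 kip/in; NOT adequate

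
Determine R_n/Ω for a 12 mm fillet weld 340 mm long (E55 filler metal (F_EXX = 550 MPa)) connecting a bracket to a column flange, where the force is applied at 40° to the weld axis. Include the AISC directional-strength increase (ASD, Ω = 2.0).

R_n/Ω ≈ 599 kN

t_e = 0.707 × 12 = 8.484 mm; A_we = 8.484 × 340 = 2885 mm².
Directional factor: 1.0 + 0.5 sin^1.5(40°) = 1.258.
F_nw = 0.6 × 550 × 1.258 = 415 MPa.
R_n/Ω = (415 × 2885) / 2.0 × 10⁻³ = 598.6 kN.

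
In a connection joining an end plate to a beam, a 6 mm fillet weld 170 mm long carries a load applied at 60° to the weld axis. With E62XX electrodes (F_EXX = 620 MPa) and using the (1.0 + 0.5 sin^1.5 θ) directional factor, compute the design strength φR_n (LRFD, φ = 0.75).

t_e = 0.707 × 6 = 4.242 mm; A_we = 4.242 × 170 = 721.1 mm².
Directional factor: 1.0 + 0.5 sin^1.5(60°) = 1.403.
F_nw = 0.6 × 620 × 1.403 = 521.9 MPa.
φR_n = 0.75 × 521.9 × 721.1 × 10⁻³ = 282.3 kN.

φR_n ≈ 282 kN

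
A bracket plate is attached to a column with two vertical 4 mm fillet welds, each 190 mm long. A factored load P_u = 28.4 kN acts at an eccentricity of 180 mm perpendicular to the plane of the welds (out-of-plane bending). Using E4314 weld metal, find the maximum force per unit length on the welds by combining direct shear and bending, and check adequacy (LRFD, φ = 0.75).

f_max ≈ 431 N/mm; adequate

E43XX → F_EXX = 430 MPa.
L_w = 2 × 190 = 380 mm; section modulus (unit throat) S = 2 × L²/6 = 12030 mm².
Direct shear f_v = P/L_w = 28.4×10³/380 = 74.74 N/mm.
Moment M = P × e = 28.4×10³ × 180 = 5112000 N·mm; bending f_b = M/S = 424.8 N/mm.
f_max = √(f_v² + f_b²) = √(74.74² + 424.8²) = 431.3 N/mm.
φr_n = 0.75 × 0.6 × 430 × (0.707 × 4) = 547.2 N/mm → adequate.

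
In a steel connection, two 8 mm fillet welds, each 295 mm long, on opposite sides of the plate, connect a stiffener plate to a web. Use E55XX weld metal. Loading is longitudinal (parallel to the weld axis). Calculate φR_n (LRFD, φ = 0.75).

E55XX → F_EXX = 550 MPa.
Effective throat t_e = 0.707 × 8 = 5.656 mm.
Total length L = 590 mm; A_we = 5.656 × 590 = 3337 mm².
F_nw = 0.6 F_EXX = 0.6 × 550 = 330 MPa.
φR_n = 0.75 × 330 × 3337 × 10⁻³ = 825.9 kN.

φR_n ≈ 826 kN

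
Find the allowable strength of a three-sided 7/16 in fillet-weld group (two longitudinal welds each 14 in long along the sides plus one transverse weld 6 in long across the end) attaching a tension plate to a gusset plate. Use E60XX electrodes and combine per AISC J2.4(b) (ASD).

R_n/Ω ≈ 189 kip

E60XX → F_EXX = 60 ksi.
t_e = 0.707 × 0.4375 = 0.3093 in.
R_nwl = 0.6 × 60 × 0.3093 × 28 = 311.8 kip (longitudinal, 2 welds).
R_nwt = 0.6 × 60 × 0.3093 × 6 = 66.81 kip (transverse, base value).
(i) R_nwl + R_nwt = 378.6 kip; (ii) 0.85 R_nwl + 1.5 R_nwt = 365.2 kip.
R_n = max = 378.6 kip [governs: (i)]; R_n/Ω = 189.3 kip.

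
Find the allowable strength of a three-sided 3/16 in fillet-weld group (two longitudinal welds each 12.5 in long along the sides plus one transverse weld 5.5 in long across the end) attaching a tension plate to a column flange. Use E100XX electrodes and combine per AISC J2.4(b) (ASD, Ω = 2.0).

R_n/Ω ≈ 121 kip

E100XX → F_EXX = 100 ksi.
t_e = 0.707 × 0.1875 = 0.1326 in.
R_nwl = 0.6 × 100 × 0.1326 × 25 = 198.8 kip (longitudinal, 2 welds).
R_nwt = 0.6 × 100 × 0.1326 × 5.5 = 43.75 kip (transverse, base value).
(i) R_nwl + R_nwt = 242.6 kip; (ii) 0.85 R_nwl + 1.5 R_nwt = 234.6 kip.
R_n = max = 242.6 kip [governs: (i)]; R_n/Ω = 121.3 kip.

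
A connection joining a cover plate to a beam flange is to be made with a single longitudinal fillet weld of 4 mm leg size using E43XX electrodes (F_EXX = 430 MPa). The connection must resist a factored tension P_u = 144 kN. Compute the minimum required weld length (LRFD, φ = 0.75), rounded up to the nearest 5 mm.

L = 265 mm

Throat t_e = 0.707 × 4 = 2.828 mm.
φr_n = 0.75 × 0.6 × 430 × 2.828 × 10⁻³ = 0.5472 kN/mm.
L_req = P_u / φr_n = 144 / 0.5472 = 263.1 mm total.
Round up → use L = 265 mm.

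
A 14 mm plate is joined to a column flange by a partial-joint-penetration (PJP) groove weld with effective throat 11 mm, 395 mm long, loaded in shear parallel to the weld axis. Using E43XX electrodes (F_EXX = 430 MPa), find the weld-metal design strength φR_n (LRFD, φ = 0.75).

φR_n ≈ 841 kN

Effective throat (given) t_e = 11 mm.
A_we = 11 × 395 = 4345 mm².
F_nw = 0.6 F_EXX = 258 MPa.
φR_n = 0.75 × 258 × 4345 × 10⁻³ = 840.8 kN.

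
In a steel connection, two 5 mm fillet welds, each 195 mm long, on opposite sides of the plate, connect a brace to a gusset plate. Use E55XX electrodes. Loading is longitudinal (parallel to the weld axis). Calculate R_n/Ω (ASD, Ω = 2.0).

R_n/Ω ≈ 227 kN

E55XX → F_EXX = 550 MPa.
Effective throat t_e = 0.707 × 5 = 3.535 mm.
Total length L = 390 mm; A_we = 3.535 × 390 = 1379 mm².
F_nw = 0.6 F_EXX = 0.6 × 550 = 330 MPa.
R_n = 330 × 1379 × 10⁻³ = 455 kN; R_n/Ω = 455/2.0 = 227.5 kN.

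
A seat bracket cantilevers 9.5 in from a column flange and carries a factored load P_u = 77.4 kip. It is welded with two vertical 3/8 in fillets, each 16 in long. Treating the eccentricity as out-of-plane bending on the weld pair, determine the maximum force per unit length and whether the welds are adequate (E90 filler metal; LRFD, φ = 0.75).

f_max ≈ 8.95 kip/in; adequate

E90XX → F_EXX = 90 ksi.
L_w = 2 × 16 = 32 in; section modulus (unit throat) S = 2 × L²/6 = 85.33 in².
Direct shear f_v = P/L_w = 77.4/32 = 2.419 kip/in.
Moment M = P × e = 77.4 × 9.5 = 735.3 kip·in; bending f_b = M/S = 8.617 kip/in.
f_max = √(f_v² + f_b²) = √(2.419² + 8.617²) = 8.95 kip/in.
φr_n = 0.75 × 0.6 × 90 × (0.707 × 0.375) = 10.74 kip/in → adequate.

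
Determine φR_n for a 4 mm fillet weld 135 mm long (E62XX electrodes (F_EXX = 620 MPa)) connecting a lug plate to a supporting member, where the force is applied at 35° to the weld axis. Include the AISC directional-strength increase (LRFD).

φR_n ≈ 130 kN

t_e = 0.707 × 4 = 2.828 mm; A_we = 2.828 × 135 = 381.8 mm².
Directional factor: 1.0 + 0.5 sin^1.5(35°) = 1.217.
F_nw = 0.6 × 620 × 1.217 = 452.8 MPa.
φR_n = 0.75 × 452.8 × 381.8 × 10⁻³ = 129.7 kN.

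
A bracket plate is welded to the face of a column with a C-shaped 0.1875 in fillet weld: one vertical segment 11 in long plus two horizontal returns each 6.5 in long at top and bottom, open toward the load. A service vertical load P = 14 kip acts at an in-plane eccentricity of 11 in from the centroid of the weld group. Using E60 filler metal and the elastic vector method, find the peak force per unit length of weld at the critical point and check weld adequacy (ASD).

f_max ≈ 2.25 kip/in; adequate

E60XX → F_EXX = 60 ksi.
Total weld length L_w = 24 in. Treat welds as unit-width lines.
Centroid: x̄ = 2×6.5×3.25 / 24 = 1.76 in from the vertical weld.
Polar moment about centroid: J = I_x + I_y = [11³/12 + 2×6.5×5.5²] + [11×1.76² + 2(6.5³/12 + 6.5×1.49²)] = 612.9 in³.
Direct shear f_v = P/L_w = 14 / 24 = 0.5833 kip/in (vertical).
Torsion M = P·e = 14 × 11 = 154 kip·in.
Critical point at (x, y) = (4.74, 5.5) from centroid. f_tx = M·y/J = 1.382 kip/in; f_ty = M·x/J = 1.191 kip/in.
Resultant f_max = √[f_tx² + (f_v + f_ty)²] = √[1.382² + (0.5833 + 1.191)²] = 2.249 kip/in.
Capacity per unit length: r_n/Ω = (1/2.0) × 0.6 × 60 × (0.707 × 0.1875) = 2.386 kip/in.
2.249 ≤ 2.386 → adequate.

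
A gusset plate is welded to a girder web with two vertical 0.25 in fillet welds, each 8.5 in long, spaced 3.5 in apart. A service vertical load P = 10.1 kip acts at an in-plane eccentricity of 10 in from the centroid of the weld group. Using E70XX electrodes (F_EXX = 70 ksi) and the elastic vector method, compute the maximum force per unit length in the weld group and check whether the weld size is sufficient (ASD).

Total weld length L_w = 17 in. Treat welds as unit-width lines.
Polar moment about centroid: J = 2[d³/12 + d(b/2)²] = 2[8.5³/12 + 8.5×1.75²] = 154.4 in³.
Direct shear f_v = P/L_w = 10.1 / 17 = 0.5941 kip/in (vertical).
Torsion M = P·e = 10.1 × 10 = 101 kip·in.
Critical point at (x, y) = (1.75, 4.25) from centroid. f_tx = M·y/J = 2.78 kip/in; f_ty = M·x/J = 1.145 kip/in.
Resultant f_max = √[f_tx² + (f_v + f_ty)²] = √[2.78² + (0.5941 + 1.145)²] = 3.279 kip/in.
Capacity per unit length: r_n/Ω = (1/2.0) × 0.6 × 70 × (0.707 × 0.25) = 3.712 kip/in.
3.279 ≤ 3.712 → adequate.

f_max ≈ 3.28 kip/in; adequate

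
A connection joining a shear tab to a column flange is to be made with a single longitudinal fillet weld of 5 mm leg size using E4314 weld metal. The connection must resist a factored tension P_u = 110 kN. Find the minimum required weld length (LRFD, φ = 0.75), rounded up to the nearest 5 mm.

L = 165 mm

E43XX → F_EXX = 430 MPa.
Throat t_e = 0.707 × 5 = 3.535 mm.
φr_n = 0.75 × 0.6 × 430 × 3.535 × 10⁻³ = 0.684 kN/mm.
L_req = P_u / φr_n = 110 / 0.684 = 160.8 mm total.
Round up → use L = 165 mm.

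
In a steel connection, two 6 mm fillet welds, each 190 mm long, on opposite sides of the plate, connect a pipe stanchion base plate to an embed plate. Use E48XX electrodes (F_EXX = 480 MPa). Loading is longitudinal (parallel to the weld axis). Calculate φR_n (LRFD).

Effective throat t_e = 0.707 × 6 = 4.242 mm.
Total length L = 380 mm; A_we = 4.242 × 380 = 1612 mm².
F_nw = 0.6 F_EXX = 0.6 × 480 = 288 MPa.
φR_n = 0.75 × 288 × 1612 × 10⁻³ = 348.2 kN.

φR_n ≈ 348 kN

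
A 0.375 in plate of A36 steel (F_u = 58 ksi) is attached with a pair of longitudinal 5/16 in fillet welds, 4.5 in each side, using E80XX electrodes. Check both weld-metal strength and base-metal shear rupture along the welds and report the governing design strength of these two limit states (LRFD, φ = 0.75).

E80XX → F_EXX = 80 ksi.
t_e = 0.707 × 0.3125 = 0.2209 in; L = 9 in.
Weld metal: φR_n = 0.75 × 0.6 × 80 × 0.2209 × 9 = 71.58 kip.
Base metal (shear rupture): φR_n = 0.75 × 0.6 × 58 × 0.375 × 9 = 88.09 kip.
Governing: weld metal.

φR_n ≈ 71.6 kip (weld metal governs)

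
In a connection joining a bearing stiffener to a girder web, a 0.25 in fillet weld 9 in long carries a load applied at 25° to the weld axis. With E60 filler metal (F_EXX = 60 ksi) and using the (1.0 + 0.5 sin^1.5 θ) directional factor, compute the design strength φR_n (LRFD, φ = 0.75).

t_e = 0.707 × 0.25 = 0.1767 in; A_we = 0.1767 × 9 = 1.591 in².
Directional factor: 1.0 + 0.5 sin^1.5(25°) = 1.137.
F_nw = 0.6 × 60 × 1.137 = 40.95 ksi.
φR_n = 0.75 × 40.95 × 1.591 = 48.85 kips.

φR_n ≈ 48.9 kips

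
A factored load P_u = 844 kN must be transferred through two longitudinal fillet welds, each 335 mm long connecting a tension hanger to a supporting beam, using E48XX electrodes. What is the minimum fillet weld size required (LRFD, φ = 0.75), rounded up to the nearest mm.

w = 9 mm

E48XX → F_EXX = 480 MPa.
Total weld length L = 670 mm.
Required throat t_e = P_u / (φ × 0.6 F_EXX × L) = 844 / (0.75 × 0.6 × 480 × 670 × 10⁻³) = 5.832 mm.
Required leg w = t_e / 0.707 = 8.249 mm → use 9 mm.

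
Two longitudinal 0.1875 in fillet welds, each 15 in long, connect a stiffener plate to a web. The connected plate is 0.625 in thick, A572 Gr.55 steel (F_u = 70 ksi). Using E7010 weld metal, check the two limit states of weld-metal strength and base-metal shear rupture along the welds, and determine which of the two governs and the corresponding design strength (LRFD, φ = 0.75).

φR_n ≈ 125 kips (weld metal governs)

E70XX → F_EXX = 70 ksi.
t_e = 0.707 × 0.1875 = 0.1326 in; L = 30 in.
Weld metal: φR_n = 0.75 × 0.6 × 70 × 0.1326 × 30 = 125.3 kips.
Base metal (shear rupture): φR_n = 0.75 × 0.6 × 70 × 0.625 × 30 = 590.6 kips.
Governing: weld metal.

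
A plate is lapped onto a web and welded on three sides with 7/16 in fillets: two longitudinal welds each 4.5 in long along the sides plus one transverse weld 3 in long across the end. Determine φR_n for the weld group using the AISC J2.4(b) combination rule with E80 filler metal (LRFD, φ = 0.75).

E80XX → F_EXX = 80 ksi.
t_e = 0.707 × 0.4375 = 0.3093 in.
R_nwl = 0.6 × 80 × 0.3093 × 9 = 133.6 kip (longitudinal, 2 welds).
R_nwt = 0.6 × 80 × 0.3093 × 3 = 44.54 kip (transverse, base value).
(i) R_nwl + R_nwt = 178.2 kip; (ii) 0.85 R_nwl + 1.5 R_nwt = 180.4 kip.
R_n = max = 180.4 kip [governs: (ii)]; φR_n = 135.3 kip.

φR_n ≈ 135 kip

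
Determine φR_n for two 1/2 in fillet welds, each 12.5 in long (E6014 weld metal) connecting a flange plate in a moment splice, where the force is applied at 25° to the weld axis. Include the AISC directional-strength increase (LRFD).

φR_n ≈ 271 kips

E60XX → F_EXX = 60 ksi.
t_e = 0.707 × 0.5 = 0.3535 in; A_we = 0.3535 × 25 = 8.838 in².
Directional factor: 1.0 + 0.5 sin^1.5(25°) = 1.137.
F_nw = 0.6 × 60 × 1.137 = 40.95 ksi.
φR_n = 0.75 × 40.95 × 8.838 = 271.4 kips.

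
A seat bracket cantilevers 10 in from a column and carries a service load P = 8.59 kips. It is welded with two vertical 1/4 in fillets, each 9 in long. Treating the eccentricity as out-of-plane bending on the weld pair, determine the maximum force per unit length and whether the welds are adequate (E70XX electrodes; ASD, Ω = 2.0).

E70XX → F_EXX = 70 ksi.
L_w = 2 × 9 = 18 in; section modulus (unit throat) S = 2 × L²/6 = 27 in².
Direct shear f_v = P/L_w = 8.59/18 = 0.4772 kip/in.
Moment M = P × e = 8.59 × 10 = 85.9 kip·in; bending f_b = M/S = 3.181 kip/in.
f_max = √(f_v² + f_b²) = √(0.4772² + 3.181²) = 3.217 kip/in.
r_n/Ω = (1/2.0) × 0.6 × 70 × (0.707 × 0.25) = 3.712 kip/in → adequate.

f_max ≈ 3.22 kip/in; adequate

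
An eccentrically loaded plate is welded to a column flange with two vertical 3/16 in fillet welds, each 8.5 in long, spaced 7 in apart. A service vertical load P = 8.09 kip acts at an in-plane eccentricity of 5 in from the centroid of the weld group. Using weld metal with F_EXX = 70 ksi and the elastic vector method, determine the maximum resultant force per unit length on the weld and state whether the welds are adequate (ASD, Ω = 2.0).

f_max ≈ 1.08 kip/in; adequate

Total weld length L_w = 17 in. Treat welds as unit-width lines.
Polar moment about centroid: J = 2[d³/12 + d(b/2)²] = 2[8.5³/12 + 8.5×3.5²] = 310.6 in³.
Direct shear f_v = P/L_w = 8.09 / 17 = 0.4759 kip/in (vertical).
Torsion M = P·e = 8.09 × 5 = 40.45 kip·in.
Critical point at (x, y) = (3.5, 4.25) from centroid. f_tx = M·y/J = 0.5535 kip/in; f_ty = M·x/J = 0.4558 kip/in.
Resultant f_max = √[f_tx² + (f_v + f_ty)²] = √[0.5535² + (0.4759 + 0.4558)²] = 1.084 kip/in.
Capacity per unit length: r_n/Ω = (1/2.0) × 0.6 × 70 × (0.707 × 0.1875) = 2.784 kip/in.
1.084 ≤ 2.784 → adequate.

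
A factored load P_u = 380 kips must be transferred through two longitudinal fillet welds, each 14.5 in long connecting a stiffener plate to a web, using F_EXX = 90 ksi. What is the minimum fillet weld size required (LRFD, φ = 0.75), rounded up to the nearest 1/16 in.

Total weld length L = 29 in.
Required throat t_e = P_u / (φ × 0.6 F_EXX × L) = 380 / (0.75 × 0.6 × 90 × 29) = 0.3235 in.
Required leg w = t_e / 0.707 = 0.4576 in → use 1/2 in.

w = 1/2 in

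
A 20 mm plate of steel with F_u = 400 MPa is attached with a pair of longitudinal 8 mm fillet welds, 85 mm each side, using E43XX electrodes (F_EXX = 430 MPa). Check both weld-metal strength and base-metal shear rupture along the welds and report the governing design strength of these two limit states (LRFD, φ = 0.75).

φR_n ≈ 186 kN (weld metal governs)

t_e = 0.707 × 8 = 5.656 mm; L = 170 mm.
Weld metal: φR_n = 0.75 × 0.6 × 430 × 5.656 × 170 × 10⁻³ = 186.1 kN.
Base metal (shear rupture): φR_n = 0.75 × 0.6 × 400 × 20 × 170 × 10⁻³ = 612 kN.
Governing: weld metal.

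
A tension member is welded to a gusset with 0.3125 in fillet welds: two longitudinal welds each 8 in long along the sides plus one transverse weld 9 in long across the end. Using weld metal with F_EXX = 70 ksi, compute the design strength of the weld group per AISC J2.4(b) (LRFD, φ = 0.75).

φR_n ≈ 189 kips

t_e = 0.707 × 0.3125 = 0.2209 in.
R_nwl = 0.6 × 70 × 0.2209 × 16 = 148.5 kips (longitudinal, 2 welds).
R_nwt = 0.6 × 70 × 0.2209 × 9 = 83.51 kips (transverse, base value).
(i) R_nwl + R_nwt = 232 kips; (ii) 0.85 R_nwl + 1.5 R_nwt = 251.5 kips.
R_n = max = 251.5 kips [governs: (ii)]; φR_n = 188.6 kips.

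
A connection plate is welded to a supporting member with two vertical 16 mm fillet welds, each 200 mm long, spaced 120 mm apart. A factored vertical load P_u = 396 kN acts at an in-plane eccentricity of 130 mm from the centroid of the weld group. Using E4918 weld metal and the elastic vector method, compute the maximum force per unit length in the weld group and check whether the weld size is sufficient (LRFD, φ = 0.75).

E49XX → F_EXX = 490 MPa.
Total weld length L_w = 400 mm. Treat welds as unit-width lines.
Polar moment about centroid: J = 2[d³/12 + d(b/2)²] = 2[200³/12 + 200×60²] = 2773000 mm³.
Direct shear f_v = P/L_w = 396×10³ / 400 = 990 N/mm (vertical).
Torsion M = P·e = 396×10³ × 130 = 51480000 N·mm.
Critical point at (x, y) = (60, 100) from centroid. f_tx = M·y/J = 1856 N/mm; f_ty = M·x/J = 1114 N/mm.
Resultant f_max = √[f_tx² + (f_v + f_ty)²] = √[1856² + (990 + 1114)²] = 2806 N/mm.
Capacity per unit length: φr_n = 0.75 × 0.6 × 490 × (0.707 × 16) = 2494 N/mm.
2806 > 2494 → NOT adequate.

f_max ≈ 2810 N/mm; NOT adequate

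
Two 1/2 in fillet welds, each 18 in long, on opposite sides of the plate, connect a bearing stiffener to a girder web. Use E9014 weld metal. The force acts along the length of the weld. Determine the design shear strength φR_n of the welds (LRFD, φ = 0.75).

E90XX → F_EXX = 90 ksi.
Effective throat t_e = 0.707 × 0.5 = 0.3535 in.
Total length L = 36 in; A_we = 0.3535 × 36 = 12.73 in².
F_nw = 0.6 F_EXX = 0.6 × 90 = 54 ksi.
φR_n = 0.75 × 54 × 12.73 = 515.4 kips.

φR_n ≈ 515 kips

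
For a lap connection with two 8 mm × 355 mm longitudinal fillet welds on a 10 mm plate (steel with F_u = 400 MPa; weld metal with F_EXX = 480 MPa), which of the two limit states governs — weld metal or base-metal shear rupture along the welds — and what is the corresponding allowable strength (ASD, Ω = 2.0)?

t_e = 0.707 × 8 = 5.656 mm; L = 710 mm.
Weld metal: R_n/Ω = (1/2.0) × 0.6 × 480 × 5.656 × 710 × 10⁻³ = 578.3 kN.
Base metal (shear rupture): R_n/Ω = (1/2.0) × 0.6 × 400 × 10 × 710 × 10⁻³ = 852 kN.
Governing: weld metal.

R_n/Ω ≈ 578 kN (weld metal governs)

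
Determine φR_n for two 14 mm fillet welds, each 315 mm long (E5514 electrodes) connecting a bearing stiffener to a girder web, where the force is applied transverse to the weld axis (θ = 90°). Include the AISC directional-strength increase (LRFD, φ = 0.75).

φR_n ≈ 2320 kN

E55XX → F_EXX = 550 MPa.
t_e = 0.707 × 14 = 9.898 mm; A_we = 9.898 × 630 = 6236 mm².
Directional factor: 1.0 + 0.5 sin^1.5(90°) = 1.5.
F_nw = 0.6 × 550 × 1.5 = 495 MPa.
φR_n = 0.75 × 495 × 6236 × 10⁻³ = 2315 kN.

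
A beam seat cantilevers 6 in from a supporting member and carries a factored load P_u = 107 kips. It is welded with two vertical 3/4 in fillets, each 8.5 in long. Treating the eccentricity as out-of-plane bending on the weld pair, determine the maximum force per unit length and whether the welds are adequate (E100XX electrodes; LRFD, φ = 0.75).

E100XX → F_EXX = 100 ksi.
L_w = 2 × 8.5 = 17 in; section modulus (unit throat) S = 2 × L²/6 = 24.08 in².
Direct shear f_v = P/L_w = 107/17 = 6.294 kip/in.
Moment M = P × e = 107 × 6 = 642 kip·in; bending f_b = M/S = 26.66 kip/in.
f_max = √(f_v² + f_b²) = √(6.294² + 26.66²) = 27.39 kip/in.
φr_n = 0.75 × 0.6 × 100 × (0.707 × 0.75) = 23.86 kip/in → NOT adequate.

f_max ≈ 27.4 kip/in; NOT adequate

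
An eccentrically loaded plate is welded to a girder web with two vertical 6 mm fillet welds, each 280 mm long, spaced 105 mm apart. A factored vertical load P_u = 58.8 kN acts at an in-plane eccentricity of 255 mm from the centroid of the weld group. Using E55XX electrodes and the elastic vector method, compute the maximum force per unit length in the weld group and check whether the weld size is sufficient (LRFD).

f_max ≈ 478 N/mm; adequate

E55XX → F_EXX = 550 MPa.
Total weld length L_w = 560 mm. Treat welds as unit-width lines.
Polar moment about centroid: J = 2[d³/12 + d(b/2)²] = 2[280³/12 + 280×52.5²] = 5202000 mm³.
Direct shear f_v = P/L_w = 58.8×10³ / 560 = 105 N/mm (vertical).
Torsion M = P·e = 58.8×10³ × 255 = 14994000 N·mm.
Critical point at (x, y) = (52.5, 140) from centroid. f_tx = M·y/J = 403.5 N/mm; f_ty = M·x/J = 151.3 N/mm.
Resultant f_max = √[f_tx² + (f_v + f_ty)²] = √[403.5² + (105 + 151.3)²] = 478 N/mm.
Capacity per unit length: φr_n = 0.75 × 0.6 × 550 × (0.707 × 6) = 1050 N/mm.
478 ≤ 1050 → adequate.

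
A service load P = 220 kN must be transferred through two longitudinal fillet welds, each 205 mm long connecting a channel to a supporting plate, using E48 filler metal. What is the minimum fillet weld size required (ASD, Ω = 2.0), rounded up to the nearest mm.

w = 6 mm

E48XX → F_EXX = 480 MPa.
Total weld length L = 410 mm.
Required throat t_e = P × Ω / (0.6 F_EXX × L) = 220 × 2.0 / (0.6 × 480 × 410 × 10⁻³) = 3.726 mm.
Required leg w = t_e / 0.707 = 5.271 mm → use 6 mm.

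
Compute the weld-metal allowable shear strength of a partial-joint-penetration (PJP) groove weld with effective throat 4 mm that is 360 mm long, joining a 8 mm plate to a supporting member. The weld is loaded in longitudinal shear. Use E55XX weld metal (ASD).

E55XX → F_EXX = 550 MPa.
Effective throat (given) t_e = 4 mm.
A_we = 4 × 360 = 1440 mm².
F_nw = 0.6 F_EXX = 330 MPa.
R_n/Ω = (330 × 1440) / 2.0 × 10⁻³ = 237.6 kN.

R_n/Ω ≈ 238 kN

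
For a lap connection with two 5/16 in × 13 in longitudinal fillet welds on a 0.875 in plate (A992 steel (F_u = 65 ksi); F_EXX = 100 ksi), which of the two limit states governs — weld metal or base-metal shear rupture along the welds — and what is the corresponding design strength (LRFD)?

t_e = 0.707 × 0.3125 = 0.2209 in; L = 26 in.
Weld metal: φR_n = 0.75 × 0.6 × 100 × 0.2209 × 26 = 258.5 kip.
Base metal (shear rupture): φR_n = 0.75 × 0.6 × 65 × 0.875 × 26 = 665.4 kip.
Governing: weld metal.

φR_n ≈ 258 kip (weld metal governs)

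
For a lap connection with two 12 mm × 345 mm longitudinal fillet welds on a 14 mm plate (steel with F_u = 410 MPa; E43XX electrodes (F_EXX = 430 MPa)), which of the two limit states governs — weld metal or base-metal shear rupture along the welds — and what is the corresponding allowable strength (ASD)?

t_e = 0.707 × 12 = 8.484 mm; L = 690 mm.
Weld metal: R_n/Ω = (1/2.0) × 0.6 × 430 × 8.484 × 690 × 10⁻³ = 755.2 kN.
Base metal (shear rupture): R_n/Ω = (1/2.0) × 0.6 × 410 × 14 × 690 × 10⁻³ = 1188 kN.
Governing: weld metal.

R_n/Ω ≈ 755 kN (weld metal governs)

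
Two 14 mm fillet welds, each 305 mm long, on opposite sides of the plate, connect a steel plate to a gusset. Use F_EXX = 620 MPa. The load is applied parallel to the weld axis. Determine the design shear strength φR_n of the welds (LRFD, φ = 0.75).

Effective throat t_e = 0.707 × 14 = 9.898 mm.
Total length L = 610 mm; A_we = 9.898 × 610 = 6038 mm².
F_nw = 0.6 F_EXX = 0.6 × 620 = 372 MPa.
φR_n = 0.75 × 372 × 6038 × 10⁻³ = 1685 kN.

φR_n ≈ 1680 kN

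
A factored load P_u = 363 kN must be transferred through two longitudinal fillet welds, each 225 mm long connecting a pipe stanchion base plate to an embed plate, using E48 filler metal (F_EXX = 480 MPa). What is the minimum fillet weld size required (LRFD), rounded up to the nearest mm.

Total weld length L = 450 mm.
Required throat t_e = P_u / (φ × 0.6 F_EXX × L) = 363 / (0.75 × 0.6 × 480 × 450 × 10⁻³) = 3.735 mm.
Required leg w = t_e / 0.707 = 5.282 mm → use 6 mm.

w = 6 mm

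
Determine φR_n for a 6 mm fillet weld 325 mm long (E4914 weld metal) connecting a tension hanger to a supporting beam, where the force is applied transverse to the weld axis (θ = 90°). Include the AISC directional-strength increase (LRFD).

φR_n ≈ 456 kN

E49XX → F_EXX = 490 MPa.
t_e = 0.707 × 6 = 4.242 mm; A_we = 4.242 × 325 = 1379 mm².
Directional factor: 1.0 + 0.5 sin^1.5(90°) = 1.5.
F_nw = 0.6 × 490 × 1.5 = 441 MPa.
φR_n = 0.75 × 441 × 1379 × 10⁻³ = 456 kN.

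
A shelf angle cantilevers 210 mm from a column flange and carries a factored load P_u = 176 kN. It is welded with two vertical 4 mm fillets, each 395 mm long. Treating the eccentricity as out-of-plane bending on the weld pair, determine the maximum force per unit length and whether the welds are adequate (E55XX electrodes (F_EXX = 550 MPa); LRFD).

f_max ≈ 745 N/mm; NOT adequate

L_w = 2 × 395 = 790 mm; section modulus (unit throat) S = 2 × L²/6 = 52010 mm².
Direct shear f_v = P/L_w = 176×10³/790 = 222.8 N/mm.
Moment M = P × e = 176×10³ × 210 = 36960000 N·mm; bending f_b = M/S = 710.7 N/mm.
f_max = √(f_v² + f_b²) = √(222.8² + 710.7²) = 744.8 N/mm.
φr_n = 0.75 × 0.6 × 550 × (0.707 × 4) = 699.9 N/mm → NOT adequate.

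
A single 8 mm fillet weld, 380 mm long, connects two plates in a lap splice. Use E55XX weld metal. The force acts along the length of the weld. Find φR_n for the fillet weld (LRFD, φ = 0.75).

φR_n ≈ 532 kN

E55XX → F_EXX = 550 MPa.
Effective throat t_e = 0.707 × 8 = 5.656 mm.
Total length L = 380 mm; A_we = 5.656 × 380 = 2149 mm².
F_nw = 0.6 F_EXX = 0.6 × 550 = 330 MPa.
φR_n = 0.75 × 330 × 2149 × 10⁻³ = 531.9 kN.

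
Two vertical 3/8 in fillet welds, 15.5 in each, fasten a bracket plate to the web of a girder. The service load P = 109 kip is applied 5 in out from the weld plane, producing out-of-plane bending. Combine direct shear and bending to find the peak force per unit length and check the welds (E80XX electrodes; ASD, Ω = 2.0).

E80XX → F_EXX = 80 ksi.
L_w = 2 × 15.5 = 31 in; section modulus (unit throat) S = 2 × L²/6 = 80.08 in².
Direct shear f_v = P/L_w = 109/31 = 3.516 kip/in.
Moment M = P × e = 109 × 5 = 545 kip·in; bending f_b = M/S = 6.805 kip/in.
f_max = √(f_v² + f_b²) = √(3.516² + 6.805²) = 7.66 kip/in.
r_n/Ω = (1/2.0) × 0.6 × 80 × (0.707 × 0.375) = 6.363 kip/in → NOT adequate.

f_max ≈ 7.66 kip/in; NOT adequate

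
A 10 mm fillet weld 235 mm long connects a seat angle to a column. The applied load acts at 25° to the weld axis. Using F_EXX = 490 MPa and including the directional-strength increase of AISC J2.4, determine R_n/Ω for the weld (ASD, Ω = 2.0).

R_n/Ω ≈ 278 kN

t_e = 0.707 × 10 = 7.07 mm; A_we = 7.07 × 235 = 1661 mm².
Directional factor: 1.0 + 0.5 sin^1.5(25°) = 1.137.
F_nw = 0.6 × 490 × 1.137 = 334.4 MPa.
R_n/Ω = (334.4 × 1661) / 2.0 × 10⁻³ = 277.8 kN.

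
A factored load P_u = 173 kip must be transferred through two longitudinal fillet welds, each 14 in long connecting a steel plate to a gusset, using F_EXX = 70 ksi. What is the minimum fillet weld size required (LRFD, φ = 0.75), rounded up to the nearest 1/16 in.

Total weld length L = 28 in.
Required throat t_e = P_u / (φ × 0.6 F_EXX × L) = 173 / (0.75 × 0.6 × 70 × 28) = 0.1961 in.
Required leg w = t_e / 0.707 = 0.2774 in → use 5/16 in.

w = 5/16 in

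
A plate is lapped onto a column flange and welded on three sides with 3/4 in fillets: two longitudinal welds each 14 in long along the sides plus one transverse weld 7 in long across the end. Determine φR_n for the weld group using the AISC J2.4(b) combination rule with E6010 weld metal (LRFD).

φR_n ≈ 501 kip

E60XX → F_EXX = 60 ksi.
t_e = 0.707 × 0.75 = 0.5302 in.
R_nwl = 0.6 × 60 × 0.5302 × 28 = 534.5 kip (longitudinal, 2 welds).
R_nwt = 0.6 × 60 × 0.5302 × 7 = 133.6 kip (transverse, base value).
(i) R_nwl + R_nwt = 668.1 kip; (ii) 0.85 R_nwl + 1.5 R_nwt = 654.8 kip.
R_n = max = 668.1 kip [governs: (i)]; φR_n = 501.1 kip.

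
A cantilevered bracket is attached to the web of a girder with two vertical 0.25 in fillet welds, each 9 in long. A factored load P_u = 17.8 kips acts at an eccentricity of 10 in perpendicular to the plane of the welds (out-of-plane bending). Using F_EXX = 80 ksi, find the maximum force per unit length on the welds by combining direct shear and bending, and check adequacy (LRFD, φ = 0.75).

f_max ≈ 6.67 kip/in; NOT adequate

L_w = 2 × 9 = 18 in; section modulus (unit throat) S = 2 × L²/6 = 27 in².
Direct shear f_v = P/L_w = 17.8/18 = 0.9889 kip/in.
Moment M = P × e = 17.8 × 10 = 178 kip·in; bending f_b = M/S = 6.593 kip/in.
f_max = √(f_v² + f_b²) = √(0.9889² + 6.593²) = 6.666 kip/in.
φr_n = 0.75 × 0.6 × 80 × (0.707 × 0.25) = 6.363 kip/in → NOT adequate.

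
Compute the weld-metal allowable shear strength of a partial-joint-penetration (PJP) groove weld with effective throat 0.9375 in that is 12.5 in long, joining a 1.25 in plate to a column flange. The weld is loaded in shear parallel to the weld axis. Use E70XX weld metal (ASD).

E70XX → F_EXX = 70 ksi.
Effective throat (given) t_e = 0.9375 in.
A_we = 0.9375 × 12.5 = 11.72 in².
F_nw = 0.6 F_EXX = 42 ksi.
R_n/Ω = (42 × 11.72) / 2.0 = 246.1 kip.

R_n/Ω ≈ 246 kip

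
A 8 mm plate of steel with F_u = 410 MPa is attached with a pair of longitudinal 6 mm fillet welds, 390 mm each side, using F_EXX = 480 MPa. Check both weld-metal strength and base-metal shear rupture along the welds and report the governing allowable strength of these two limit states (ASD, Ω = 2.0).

t_e = 0.707 × 6 = 4.242 mm; L = 780 mm.
Weld metal: R_n/Ω = (1/2.0) × 0.6 × 480 × 4.242 × 780 × 10⁻³ = 476.5 kN.
Base metal (shear rupture): R_n/Ω = (1/2.0) × 0.6 × 410 × 8 × 780 × 10⁻³ = 767.5 kN.
Governing: weld metal.

R_n/Ω ≈ 476 kN (weld metal governs)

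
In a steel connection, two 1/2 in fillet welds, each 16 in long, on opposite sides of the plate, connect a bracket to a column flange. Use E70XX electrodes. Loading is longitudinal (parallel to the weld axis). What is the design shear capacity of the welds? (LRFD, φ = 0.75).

E70XX → F_EXX = 70 ksi.
Effective throat t_e = 0.707 × 0.5 = 0.3535 in.
Total length L = 32 in; A_we = 0.3535 × 32 = 11.31 in².
F_nw = 0.6 F_EXX = 0.6 × 70 = 42 ksi.
φR_n = 0.75 × 42 × 11.31 = 356.3 kip.

φR_n ≈ 356 kip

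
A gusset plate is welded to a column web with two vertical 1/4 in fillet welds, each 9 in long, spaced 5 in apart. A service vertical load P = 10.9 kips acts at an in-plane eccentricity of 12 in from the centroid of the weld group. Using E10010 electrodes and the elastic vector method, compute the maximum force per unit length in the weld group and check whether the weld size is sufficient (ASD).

E100XX → F_EXX = 100 ksi.
Total weld length L_w = 18 in. Treat welds as unit-width lines.
Polar moment about centroid: J = 2[d³/12 + d(b/2)²] = 2[9³/12 + 9×2.5²] = 234 in³.
Direct shear f_v = P/L_w = 10.9 / 18 = 0.6056 kip/in (vertical).
Torsion M = P·e = 10.9 × 12 = 130.8 kip·in.
Critical point at (x, y) = (2.5, 4.5) from centroid. f_tx = M·y/J = 2.515 kip/in; f_ty = M·x/J = 1.397 kip/in.
Resultant f_max = √[f_tx² + (f_v + f_ty)²] = √[2.515² + (0.6056 + 1.397)²] = 3.215 kip/in.
Capacity per unit length: r_n/Ω = (1/2.0) × 0.6 × 100 × (0.707 × 0.25) = 5.302 kip/in.
3.215 ≤ 5.302 → adequate.

f_max ≈ 3.22 kip/in; adequate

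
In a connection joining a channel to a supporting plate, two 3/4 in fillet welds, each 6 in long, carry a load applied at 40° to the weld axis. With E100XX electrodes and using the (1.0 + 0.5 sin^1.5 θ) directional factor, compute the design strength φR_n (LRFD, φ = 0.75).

E100XX → F_EXX = 100 ksi.
t_e = 0.707 × 0.75 = 0.5302 in; A_we = 0.5302 × 12 = 6.363 in².
Directional factor: 1.0 + 0.5 sin^1.5(40°) = 1.258.
F_nw = 0.6 × 100 × 1.258 = 75.46 ksi.
φR_n = 0.75 × 75.46 × 6.363 = 360.1 kips.

φR_n ≈ 360 kips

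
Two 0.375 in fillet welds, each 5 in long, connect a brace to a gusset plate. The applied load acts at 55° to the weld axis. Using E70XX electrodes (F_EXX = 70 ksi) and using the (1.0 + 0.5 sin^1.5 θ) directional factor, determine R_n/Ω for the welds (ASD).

t_e = 0.707 × 0.375 = 0.2651 in; A_we = 0.2651 × 10 = 2.651 in².
Directional factor: 1.0 + 0.5 sin^1.5(55°) = 1.371.
F_nw = 0.6 × 70 × 1.371 = 57.57 ksi.
R_n/Ω = (57.57 × 2.651) / 2.0 = 76.32 kip.

R_n/Ω ≈ 76.3 kip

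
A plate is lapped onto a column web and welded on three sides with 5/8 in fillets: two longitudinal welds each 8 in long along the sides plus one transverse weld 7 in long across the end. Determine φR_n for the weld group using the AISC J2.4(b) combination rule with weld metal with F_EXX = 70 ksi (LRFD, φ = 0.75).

t_e = 0.707 × 0.625 = 0.4419 in.
R_nwl = 0.6 × 70 × 0.4419 × 16 = 296.9 kip (longitudinal, 2 welds).
R_nwt = 0.6 × 70 × 0.4419 × 7 = 129.9 kip (transverse, base value).
(i) R_nwl + R_nwt = 426.9 kip; (ii) 0.85 R_nwl + 1.5 R_nwt = 447.3 kip.
R_n = max = 447.3 kip [governs: (ii)]; φR_n = 335.4 kip.

φR_n ≈ 335 kip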